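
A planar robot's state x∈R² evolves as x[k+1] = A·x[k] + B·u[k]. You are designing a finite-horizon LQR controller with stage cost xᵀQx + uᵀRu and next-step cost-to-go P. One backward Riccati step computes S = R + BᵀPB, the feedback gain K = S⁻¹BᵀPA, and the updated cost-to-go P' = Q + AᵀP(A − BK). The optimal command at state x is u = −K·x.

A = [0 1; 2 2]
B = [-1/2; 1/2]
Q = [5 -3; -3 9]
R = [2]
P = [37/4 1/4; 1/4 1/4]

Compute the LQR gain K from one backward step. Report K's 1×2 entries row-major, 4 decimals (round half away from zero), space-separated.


0.0000 -1.0588

BᵀP = [-4.5000 0.0000]
S = R + BᵀPB = [2] + [2.2500] = [4.2500]
BᵀPA = [0.0000 -4.5000]
K = S⁻¹·BᵀPA = [0.0000 -1.0588]
A−BK = [0.0000 0.4706; 2.0000 2.5294]
AᵀP(A−BK) = [1.0000 1.5000; 1.5000 6.4853]
P' = Q + AᵀP(A−BK) = [6.0000 -1.5000; -1.5000 15.4853]
tr(P') = 21.4853


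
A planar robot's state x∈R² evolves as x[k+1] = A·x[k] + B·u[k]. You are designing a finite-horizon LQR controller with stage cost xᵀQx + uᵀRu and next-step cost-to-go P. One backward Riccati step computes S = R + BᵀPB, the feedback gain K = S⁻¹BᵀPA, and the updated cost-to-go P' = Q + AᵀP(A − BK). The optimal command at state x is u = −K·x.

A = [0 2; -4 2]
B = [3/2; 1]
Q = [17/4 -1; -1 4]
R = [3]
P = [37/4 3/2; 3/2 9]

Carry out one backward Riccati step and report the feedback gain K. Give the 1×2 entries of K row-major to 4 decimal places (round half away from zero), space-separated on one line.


-1.2060 1.4271

BᵀP = [15.3750 11.2500]
S = R + BᵀPB = [3] + [34.3125] = [37.3125]
BᵀPA = [-45.0000 53.2500]
K = S⁻¹·BᵀPA = [-1.2060 1.4271]
A−BK = [1.8090 -0.1407; -2.7940 0.5729]
AᵀP(A−BK) = [89.7286 -19.7789; -19.7789 9.0050]
P' = Q + AᵀP(A−BK) = [93.9786 -20.7789; -20.7789 13.0050]
tr(P') = 106.9837


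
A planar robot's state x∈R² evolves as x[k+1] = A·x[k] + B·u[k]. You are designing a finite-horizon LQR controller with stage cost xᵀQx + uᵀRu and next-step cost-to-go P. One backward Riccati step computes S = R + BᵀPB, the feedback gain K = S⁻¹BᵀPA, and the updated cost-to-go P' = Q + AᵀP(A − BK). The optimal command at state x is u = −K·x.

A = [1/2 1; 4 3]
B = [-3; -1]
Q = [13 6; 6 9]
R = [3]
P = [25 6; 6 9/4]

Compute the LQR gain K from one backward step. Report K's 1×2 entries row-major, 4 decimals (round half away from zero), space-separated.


-0.4563 -0.5324

BᵀP = [-81.0000 -20.2500]
S = R + BᵀPB = [3] + [263.2500] = [266.2500]
BᵀPA = [-121.5000 -141.7500]
K = S⁻¹·BᵀPA = [-0.4563 -0.5324]
A−BK = [-0.8690 -0.5972; 3.5437 2.4676]
AᵀP(A−BK) = [10.8049 7.8141; 7.8141 5.7831]
P' = Q + AᵀP(A−BK) = [23.8049 13.8141; 13.8141 14.7831]
tr(P') = 38.5880


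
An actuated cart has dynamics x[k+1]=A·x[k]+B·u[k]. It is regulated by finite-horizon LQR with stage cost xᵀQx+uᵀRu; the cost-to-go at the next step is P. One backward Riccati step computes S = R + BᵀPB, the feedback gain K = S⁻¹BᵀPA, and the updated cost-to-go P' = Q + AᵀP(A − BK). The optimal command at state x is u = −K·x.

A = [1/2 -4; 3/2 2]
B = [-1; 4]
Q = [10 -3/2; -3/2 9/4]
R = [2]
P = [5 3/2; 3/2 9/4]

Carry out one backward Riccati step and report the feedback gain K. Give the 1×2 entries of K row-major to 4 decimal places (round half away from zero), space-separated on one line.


BᵀP = [1.0000 7.5000]
S = R + BᵀPB = [2] + [29.0000] = [31.0000]
BᵀPA = [11.7500 11.0000]
K = S⁻¹·BᵀPA = [0.3790 0.3548]
A−BK = [0.8790 -3.6452; -0.0161 0.5806]
AᵀP(A−BK) = [4.1089 -14.9194; -14.9194 61.0968]
P' = Q + AᵀP(A−BK) = [14.1089 -16.4194; -16.4194 63.3468]
tr(P') = 77.4556

0.3790 0.3548


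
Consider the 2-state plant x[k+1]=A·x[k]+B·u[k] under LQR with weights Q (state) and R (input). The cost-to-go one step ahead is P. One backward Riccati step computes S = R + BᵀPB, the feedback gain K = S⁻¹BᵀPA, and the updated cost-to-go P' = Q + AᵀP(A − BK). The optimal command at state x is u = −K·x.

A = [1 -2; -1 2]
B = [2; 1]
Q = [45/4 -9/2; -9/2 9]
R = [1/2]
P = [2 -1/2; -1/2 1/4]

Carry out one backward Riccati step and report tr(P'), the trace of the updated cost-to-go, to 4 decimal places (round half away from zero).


23.1204

BᵀP = [3.5000 -0.7500]
S = R + BᵀPB = [1/2] + [6.2500] = [6.7500]
BᵀPA = [4.2500 -8.5000]
K = S⁻¹·BᵀPA = [0.6296 -1.2593]
A−BK = [-0.2593 0.5185; -1.6296 3.2593]
AᵀP(A−BK) = [0.5741 -1.1481; -1.1481 2.2963]
P' = Q + AᵀP(A−BK) = [11.8241 -5.6481; -5.6481 11.2963]
tr(P') = 23.1204


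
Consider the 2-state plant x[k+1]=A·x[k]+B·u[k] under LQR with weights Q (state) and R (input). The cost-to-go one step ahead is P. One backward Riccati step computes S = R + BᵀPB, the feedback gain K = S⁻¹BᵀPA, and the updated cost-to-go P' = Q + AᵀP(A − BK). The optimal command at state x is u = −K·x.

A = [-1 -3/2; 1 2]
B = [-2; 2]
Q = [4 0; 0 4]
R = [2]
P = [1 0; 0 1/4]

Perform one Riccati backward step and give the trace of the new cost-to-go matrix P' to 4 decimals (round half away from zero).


BᵀP = [-2.0000 0.5000]
S = R + BᵀPB = [2] + [5.0000] = [7.0000]
BᵀPA = [2.5000 4.0000]
K = S⁻¹·BᵀPA = [0.3571 0.5714]
A−BK = [-0.2857 -0.3571; 0.2857 0.8571]
AᵀP(A−BK) = [0.3571 0.5714; 0.5714 0.9643]
P' = Q + AᵀP(A−BK) = [4.3571 0.5714; 0.5714 4.9643]
tr(P') = 9.3214

9.3214


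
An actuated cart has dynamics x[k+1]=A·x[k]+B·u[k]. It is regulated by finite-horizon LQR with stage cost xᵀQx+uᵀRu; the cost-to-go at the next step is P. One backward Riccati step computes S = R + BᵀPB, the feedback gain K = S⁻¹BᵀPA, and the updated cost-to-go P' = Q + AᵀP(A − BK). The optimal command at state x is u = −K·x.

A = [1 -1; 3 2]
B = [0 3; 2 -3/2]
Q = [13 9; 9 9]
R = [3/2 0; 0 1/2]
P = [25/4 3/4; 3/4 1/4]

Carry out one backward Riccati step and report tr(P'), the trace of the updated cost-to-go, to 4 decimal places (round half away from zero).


23.8932

BᵀP = [1.5000 0.5000; 17.6250 1.8750]
S = R + BᵀPB = [3/2 0; 0 1/2] + [1.0000 3.7500; 3.7500 50.0625] = [2.5000 3.7500; 3.7500 50.5625]
BᵀPA = [3.0000 -0.5000; 23.2500 -13.8750]
K = S⁻¹·BᵀPA = [0.5741 0.2381; 0.4172 -0.2921]
A−BK = [-0.2517 -0.1238; 2.4776 1.0857]
AᵀP(A−BK) = [1.5766 0.5764; 0.5764 0.3166]
P' = Q + AᵀP(A−BK) = [14.5766 9.5764; 9.5764 9.3166]
tr(P') = 23.8932


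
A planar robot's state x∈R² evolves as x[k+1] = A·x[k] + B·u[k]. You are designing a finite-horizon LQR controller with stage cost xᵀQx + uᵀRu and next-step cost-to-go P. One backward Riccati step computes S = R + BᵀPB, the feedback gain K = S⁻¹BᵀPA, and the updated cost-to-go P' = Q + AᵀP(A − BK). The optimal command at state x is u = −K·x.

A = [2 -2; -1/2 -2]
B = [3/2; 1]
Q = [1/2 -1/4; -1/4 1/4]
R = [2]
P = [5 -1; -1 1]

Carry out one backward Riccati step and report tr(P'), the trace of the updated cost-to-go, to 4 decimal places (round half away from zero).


BᵀP = [6.5000 -0.5000]
S = R + BᵀPB = [2] + [9.2500] = [11.2500]
BᵀPA = [13.2500 -12.0000]
K = S⁻¹·BᵀPA = [1.1778 -1.0667]
A−BK = [0.2333 -0.4000; -1.6778 -0.9333]
AᵀP(A−BK) = [6.6444 -1.8667; -1.8667 3.2000]
P' = Q + AᵀP(A−BK) = [7.1444 -2.1167; -2.1167 3.4500]
tr(P') = 10.5944

10.5944


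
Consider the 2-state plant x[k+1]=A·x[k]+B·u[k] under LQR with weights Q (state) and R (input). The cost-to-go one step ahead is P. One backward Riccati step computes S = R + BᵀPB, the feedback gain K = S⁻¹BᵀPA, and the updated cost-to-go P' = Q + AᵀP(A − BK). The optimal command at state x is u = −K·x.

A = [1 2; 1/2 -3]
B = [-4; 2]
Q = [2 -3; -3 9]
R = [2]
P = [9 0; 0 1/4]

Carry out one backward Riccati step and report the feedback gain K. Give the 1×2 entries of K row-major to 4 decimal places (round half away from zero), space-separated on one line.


BᵀP = [-36.0000 0.5000]
S = R + BᵀPB = [2] + [145.0000] = [147.0000]
BᵀPA = [-35.7500 -73.5000]
K = S⁻¹·BᵀPA = [-0.2432 -0.5000]
A−BK = [0.0272 0.0000; 0.9864 -2.0000]
AᵀP(A−BK) = [0.3682 -0.2500; -0.2500 1.5000]
P' = Q + AᵀP(A−BK) = [2.3682 -3.2500; -3.2500 10.5000]
tr(P') = 12.8682

-0.2432 -0.5000


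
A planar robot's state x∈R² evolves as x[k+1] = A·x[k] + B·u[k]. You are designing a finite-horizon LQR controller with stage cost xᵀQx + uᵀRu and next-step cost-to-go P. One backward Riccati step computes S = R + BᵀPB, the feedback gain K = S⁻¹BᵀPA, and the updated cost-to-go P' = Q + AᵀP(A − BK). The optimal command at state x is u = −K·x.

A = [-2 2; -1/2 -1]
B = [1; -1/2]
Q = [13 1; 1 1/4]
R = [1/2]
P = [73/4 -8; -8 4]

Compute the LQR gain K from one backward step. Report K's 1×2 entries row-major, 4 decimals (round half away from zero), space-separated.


-1.4234 1.9640

BᵀP = [22.2500 -10.0000]
S = R + BᵀPB = [1/2] + [27.2500] = [27.7500]
BᵀPA = [-39.5000 54.5000]
K = S⁻¹·BᵀPA = [-1.4234 1.9640]
A−BK = [-0.5766 0.0360; -1.2117 -0.0180]
AᵀP(A−BK) = [1.7748 -1.4234; -1.4234 1.9640]
P' = Q + AᵀP(A−BK) = [14.7748 -0.4234; -0.4234 2.2140]
tr(P') = 16.9887


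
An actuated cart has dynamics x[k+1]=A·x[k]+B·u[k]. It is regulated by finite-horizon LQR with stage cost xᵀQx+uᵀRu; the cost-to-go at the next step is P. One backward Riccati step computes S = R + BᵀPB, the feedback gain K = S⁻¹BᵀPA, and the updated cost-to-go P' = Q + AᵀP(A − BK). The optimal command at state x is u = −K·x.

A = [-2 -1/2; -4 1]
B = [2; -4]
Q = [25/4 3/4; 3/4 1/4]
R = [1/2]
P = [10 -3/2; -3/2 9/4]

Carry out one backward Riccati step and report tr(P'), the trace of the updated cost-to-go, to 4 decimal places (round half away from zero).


58.3719

BᵀP = [26.0000 -12.0000]
S = R + BᵀPB = [1/2] + [100.0000] = [100.5000]
BᵀPA = [-4.0000 -25.0000]
K = S⁻¹·BᵀPA = [-0.0398 -0.2488]
A−BK = [-1.9204 -0.0025; -4.1592 0.0050]
AᵀP(A−BK) = [51.8408 0.0050; 0.0050 0.0311]
P' = Q + AᵀP(A−BK) = [58.0908 0.7550; 0.7550 0.2811]
tr(P') = 58.3719


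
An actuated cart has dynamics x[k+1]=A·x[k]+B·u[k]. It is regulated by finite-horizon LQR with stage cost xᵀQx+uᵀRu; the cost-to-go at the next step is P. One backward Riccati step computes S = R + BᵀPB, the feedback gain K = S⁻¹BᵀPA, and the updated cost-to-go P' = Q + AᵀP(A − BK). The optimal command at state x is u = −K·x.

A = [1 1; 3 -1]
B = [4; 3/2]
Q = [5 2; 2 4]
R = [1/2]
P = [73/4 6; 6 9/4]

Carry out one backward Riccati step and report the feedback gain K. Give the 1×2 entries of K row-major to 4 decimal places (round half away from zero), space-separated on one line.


BᵀP = [82.0000 27.3750]
S = R + BᵀPB = [1/2] + [369.0625] = [369.5625]
BᵀPA = [164.1250 54.6250]
K = S⁻¹·BᵀPA = [0.4441 0.1478]
A−BK = [-0.7764 0.4088; 2.3338 -1.2217]
AᵀP(A−BK) = [1.6111 -0.7593; -0.7593 0.4259]
P' = Q + AᵀP(A−BK) = [6.6111 1.2407; 1.2407 4.4259]
tr(P') = 11.0370

0.4441 0.1478


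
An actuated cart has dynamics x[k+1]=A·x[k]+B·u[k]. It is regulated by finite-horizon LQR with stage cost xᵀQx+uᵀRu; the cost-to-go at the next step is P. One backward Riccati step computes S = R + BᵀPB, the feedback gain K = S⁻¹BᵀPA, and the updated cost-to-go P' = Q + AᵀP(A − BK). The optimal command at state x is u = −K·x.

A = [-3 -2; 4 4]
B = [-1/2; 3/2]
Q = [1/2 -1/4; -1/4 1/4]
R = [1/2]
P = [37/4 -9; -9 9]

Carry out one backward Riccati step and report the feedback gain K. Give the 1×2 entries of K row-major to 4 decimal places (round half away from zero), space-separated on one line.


BᵀP = [-18.1250 18.0000]
S = R + BᵀPB = [1/2] + [36.0625] = [36.5625]
BᵀPA = [126.3750 108.2500]
K = S⁻¹·BᵀPA = [3.4564 2.9607]
A−BK = [-1.2718 -0.5197; -1.1846 -0.4410]
AᵀP(A−BK) = [6.4462 5.3436; 5.3436 4.5060]
P' = Q + AᵀP(A−BK) = [6.9462 5.0936; 5.0936 4.7560]
tr(P') = 11.7021

3.4564 2.9607


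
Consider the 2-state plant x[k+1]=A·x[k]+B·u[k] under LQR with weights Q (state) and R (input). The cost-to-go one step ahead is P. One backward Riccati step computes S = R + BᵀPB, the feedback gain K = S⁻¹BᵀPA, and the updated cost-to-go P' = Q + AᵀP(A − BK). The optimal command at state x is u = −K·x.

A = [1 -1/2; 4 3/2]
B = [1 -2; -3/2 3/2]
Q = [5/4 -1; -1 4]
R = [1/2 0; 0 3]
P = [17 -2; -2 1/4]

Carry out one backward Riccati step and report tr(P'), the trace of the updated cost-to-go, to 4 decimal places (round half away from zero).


5.7299

BᵀP = [20.0000 -2.3750; -37.0000 4.3750]
S = R + BᵀPB = [1/2 0; 0 3] + [23.5625 -43.5625; -43.5625 80.5625] = [24.0625 -43.5625; -43.5625 83.5625]
BᵀPA = [10.5000 -13.5625; -19.5000 25.0625]
K = S⁻¹·BᵀPA = [0.2472 -0.3674; -0.1045 0.1084]
A−BK = [0.5438 0.0842; 4.5275 0.7863]
AᵀP(A−BK) = [0.3669 -0.0286; -0.0286 0.1130]
P' = Q + AᵀP(A−BK) = [1.6169 -1.0286; -1.0286 4.1130]
tr(P') = 5.7299


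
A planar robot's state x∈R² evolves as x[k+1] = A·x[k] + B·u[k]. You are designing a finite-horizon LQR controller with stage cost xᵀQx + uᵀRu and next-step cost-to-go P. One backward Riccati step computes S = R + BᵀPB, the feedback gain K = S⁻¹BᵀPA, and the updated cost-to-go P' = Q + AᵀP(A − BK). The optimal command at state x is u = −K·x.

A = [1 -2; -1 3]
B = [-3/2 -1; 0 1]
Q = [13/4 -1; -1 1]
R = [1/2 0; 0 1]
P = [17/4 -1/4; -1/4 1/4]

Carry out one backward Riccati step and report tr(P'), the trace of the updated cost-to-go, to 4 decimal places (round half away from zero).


6.7226

BᵀP = [-6.3750 0.3750; -4.5000 0.5000]
S = R + BᵀPB = [1/2 0; 0 1] + [9.5625 6.7500; 6.7500 5.0000] = [10.0625 6.7500; 6.7500 6.0000]
BᵀPA = [-6.7500 13.8750; -5.0000 10.5000]
K = S⁻¹·BᵀPA = [-0.4557 0.8354; -0.3207 0.8101]
A−BK = [-0.0042 0.0633; -0.6793 2.1899]
AᵀP(A−BK) = [0.3207 -0.8101; -0.8101 2.1519]
P' = Q + AᵀP(A−BK) = [3.5707 -1.8101; -1.8101 3.1519]
tr(P') = 6.7226


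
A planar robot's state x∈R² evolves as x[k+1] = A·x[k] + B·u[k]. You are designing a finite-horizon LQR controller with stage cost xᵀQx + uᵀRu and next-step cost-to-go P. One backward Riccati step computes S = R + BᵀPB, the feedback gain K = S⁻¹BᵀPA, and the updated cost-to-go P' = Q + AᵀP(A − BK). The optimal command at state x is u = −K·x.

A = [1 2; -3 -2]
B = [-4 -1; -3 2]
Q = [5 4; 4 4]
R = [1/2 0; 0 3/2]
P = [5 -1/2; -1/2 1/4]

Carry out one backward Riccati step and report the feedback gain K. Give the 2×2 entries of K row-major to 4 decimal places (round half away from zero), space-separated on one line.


-0.0968 -0.3515 -0.7334 -0.6966

BᵀP = [-18.5000 1.2500; -6.0000 1.0000]
S = R + BᵀPB = [1/2 0; 0 3/2] + [70.2500 21.0000; 21.0000 8.0000] = [70.7500 21.0000; 21.0000 9.5000]
BᵀPA = [-22.2500 -39.5000; -9.0000 -14.0000]
K = S⁻¹·BᵀPA = [-0.0968 -0.3515; -0.7334 -0.6966]
A−BK = [-0.1206 -0.1028; -1.8237 -1.6614]
AᵀP(A−BK) = [1.4957 1.4089; 1.4089 1.3618]
P' = Q + AᵀP(A−BK) = [6.4957 5.4089; 5.4089 5.3618]
tr(P') = 11.8575


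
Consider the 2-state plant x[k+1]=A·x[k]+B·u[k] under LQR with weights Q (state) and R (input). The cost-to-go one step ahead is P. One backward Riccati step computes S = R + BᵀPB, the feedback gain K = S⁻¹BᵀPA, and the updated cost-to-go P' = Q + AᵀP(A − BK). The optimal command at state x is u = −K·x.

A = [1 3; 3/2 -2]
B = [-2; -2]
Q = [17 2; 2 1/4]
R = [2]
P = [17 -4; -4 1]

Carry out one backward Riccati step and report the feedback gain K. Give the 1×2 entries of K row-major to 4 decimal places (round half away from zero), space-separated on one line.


BᵀP = [-26.0000 6.0000]
S = R + BᵀPB = [2] + [40.0000] = [42.0000]
BᵀPA = [-17.0000 -90.0000]
K = S⁻¹·BᵀPA = [-0.4048 -2.1429]
A−BK = [0.1905 -1.2857; 0.6905 -6.2857]
AᵀP(A−BK) = [0.3690 1.5714; 1.5714 12.1429]
P' = Q + AᵀP(A−BK) = [17.3690 3.5714; 3.5714 12.3929]
tr(P') = 29.7619

-0.4048 -2.1429


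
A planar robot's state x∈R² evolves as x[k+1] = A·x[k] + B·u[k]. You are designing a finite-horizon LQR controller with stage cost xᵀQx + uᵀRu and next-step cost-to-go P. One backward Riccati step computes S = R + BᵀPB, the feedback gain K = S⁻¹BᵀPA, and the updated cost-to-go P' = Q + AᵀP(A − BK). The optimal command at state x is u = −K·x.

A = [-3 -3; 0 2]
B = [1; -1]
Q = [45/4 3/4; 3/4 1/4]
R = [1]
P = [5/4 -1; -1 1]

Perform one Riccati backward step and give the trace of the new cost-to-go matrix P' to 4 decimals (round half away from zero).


19.3095

BᵀP = [2.2500 -2.0000]
S = R + BᵀPB = [1] + [4.2500] = [5.2500]
BᵀPA = [-6.7500 -10.7500]
K = S⁻¹·BᵀPA = [-1.2857 -2.0476]
A−BK = [-1.7143 -0.9524; -1.2857 -0.0476]
AᵀP(A−BK) = [2.5714 3.4286; 3.4286 5.2381]
P' = Q + AᵀP(A−BK) = [13.8214 4.1786; 4.1786 5.4881]
tr(P') = 19.3095


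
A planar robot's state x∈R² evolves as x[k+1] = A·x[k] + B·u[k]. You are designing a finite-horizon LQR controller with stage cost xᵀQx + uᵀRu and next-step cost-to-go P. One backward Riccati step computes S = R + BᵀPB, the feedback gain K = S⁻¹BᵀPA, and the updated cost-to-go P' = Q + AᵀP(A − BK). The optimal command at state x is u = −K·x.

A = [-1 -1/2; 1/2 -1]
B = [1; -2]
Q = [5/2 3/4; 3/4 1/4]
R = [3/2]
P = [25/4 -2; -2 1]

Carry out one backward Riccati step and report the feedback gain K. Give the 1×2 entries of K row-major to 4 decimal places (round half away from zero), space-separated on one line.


BᵀP = [10.2500 -4.0000]
S = R + BᵀPB = [3/2] + [18.2500] = [19.7500]
BᵀPA = [-12.2500 -1.1250]
K = S⁻¹·BᵀPA = [-0.6203 -0.0570]
A−BK = [-0.3797 -0.4430; -0.7405 -1.1139]
AᵀP(A−BK) = [0.9019 0.4272; 0.4272 0.4984]
P' = Q + AᵀP(A−BK) = [3.4019 1.1772; 1.1772 0.7484]
tr(P') = 4.1503

-0.6203 -0.0570


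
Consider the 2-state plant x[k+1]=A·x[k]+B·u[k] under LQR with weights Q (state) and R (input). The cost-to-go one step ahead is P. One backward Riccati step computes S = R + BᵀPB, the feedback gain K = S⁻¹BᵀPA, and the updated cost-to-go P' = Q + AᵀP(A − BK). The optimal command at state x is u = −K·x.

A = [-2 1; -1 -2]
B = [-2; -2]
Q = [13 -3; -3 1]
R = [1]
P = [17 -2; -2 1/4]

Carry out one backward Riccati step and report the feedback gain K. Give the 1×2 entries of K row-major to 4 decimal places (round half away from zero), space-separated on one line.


1.0463 -0.6852

BᵀP = [-30.0000 3.5000]
S = R + BᵀPB = [1] + [53.0000] = [54.0000]
BᵀPA = [56.5000 -37.0000]
K = S⁻¹·BᵀPA = [1.0463 -0.6852]
A−BK = [0.0926 -0.3704; 1.0926 -3.3704]
AᵀP(A−BK) = [1.1343 -0.7870; -0.7870 0.6481]
P' = Q + AᵀP(A−BK) = [14.1343 -3.7870; -3.7870 1.6481]
tr(P') = 15.7824


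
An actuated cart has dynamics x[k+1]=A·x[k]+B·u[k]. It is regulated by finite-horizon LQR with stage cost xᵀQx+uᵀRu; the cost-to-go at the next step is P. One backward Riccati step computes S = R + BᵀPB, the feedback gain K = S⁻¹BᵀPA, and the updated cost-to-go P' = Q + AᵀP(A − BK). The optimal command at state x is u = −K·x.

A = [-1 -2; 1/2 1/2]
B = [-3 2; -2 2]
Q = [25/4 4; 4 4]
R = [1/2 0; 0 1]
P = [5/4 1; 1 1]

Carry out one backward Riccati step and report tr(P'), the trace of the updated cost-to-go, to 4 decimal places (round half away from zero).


10.6997

BᵀP = [-5.7500 -5.0000; 4.5000 4.0000]
S = R + BᵀPB = [1/2 0; 0 1] + [27.2500 -21.5000; -21.5000 17.0000] = [27.7500 -21.5000; -21.5000 18.0000]
BᵀPA = [3.2500 9.0000; -2.5000 -7.0000]
K = S⁻¹·BᵀPA = [0.1275 0.3087; 0.0134 -0.0201]
A−BK = [-0.6443 -1.0336; 0.7282 1.1577]
AᵀP(A−BK) = [0.1191 0.1963; 0.1963 0.3305]
P' = Q + AᵀP(A−BK) = [6.3691 4.1963; 4.1963 4.3305]
tr(P') = 10.6997


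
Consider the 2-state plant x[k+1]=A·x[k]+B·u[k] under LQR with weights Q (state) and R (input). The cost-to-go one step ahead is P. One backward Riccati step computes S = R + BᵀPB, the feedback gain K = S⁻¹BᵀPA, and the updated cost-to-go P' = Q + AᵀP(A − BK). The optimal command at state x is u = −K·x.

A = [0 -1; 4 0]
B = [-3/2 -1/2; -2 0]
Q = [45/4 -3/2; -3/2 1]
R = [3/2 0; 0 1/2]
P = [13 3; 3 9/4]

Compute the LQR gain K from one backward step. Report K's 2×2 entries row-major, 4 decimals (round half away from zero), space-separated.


BᵀP = [-25.5000 -9.0000; -6.5000 -1.5000]
S = R + BᵀPB = [3/2 0; 0 1/2] + [56.2500 12.7500; 12.7500 3.2500] = [57.7500 12.7500; 12.7500 3.7500]
BᵀPA = [-36.0000 25.5000; -6.0000 6.5000]
K = S⁻¹·BᵀPA = [-1.0833 0.2361; 2.0833 0.9306]
A−BK = [-0.5833 -0.1806; 1.8333 0.4722]
AᵀP(A−BK) = [9.5000 2.0833; 2.0833 0.9306]
P' = Q + AᵀP(A−BK) = [20.7500 0.5833; 0.5833 1.9306]
tr(P') = 22.6806

-1.0833 0.2361 2.0833 0.9306


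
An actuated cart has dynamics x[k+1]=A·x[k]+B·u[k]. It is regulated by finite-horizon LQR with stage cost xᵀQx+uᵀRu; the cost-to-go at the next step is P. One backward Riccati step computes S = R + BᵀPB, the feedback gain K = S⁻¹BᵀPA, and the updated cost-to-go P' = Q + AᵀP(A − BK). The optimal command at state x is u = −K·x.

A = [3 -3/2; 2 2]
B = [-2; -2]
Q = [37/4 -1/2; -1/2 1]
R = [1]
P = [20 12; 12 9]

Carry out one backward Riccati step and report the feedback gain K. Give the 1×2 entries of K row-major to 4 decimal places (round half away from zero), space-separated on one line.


-1.2958 0.0563

BᵀP = [-64.0000 -42.0000]
S = R + BᵀPB = [1] + [212.0000] = [213.0000]
BᵀPA = [-276.0000 12.0000]
K = S⁻¹·BᵀPA = [-1.2958 0.0563]
A−BK = [0.4085 -1.3873; -0.5915 2.1127]
AᵀP(A−BK) = [2.3662 -2.4507; -2.4507 8.3239]
P' = Q + AᵀP(A−BK) = [11.6162 -2.9507; -2.9507 9.3239]
tr(P') = 20.9401


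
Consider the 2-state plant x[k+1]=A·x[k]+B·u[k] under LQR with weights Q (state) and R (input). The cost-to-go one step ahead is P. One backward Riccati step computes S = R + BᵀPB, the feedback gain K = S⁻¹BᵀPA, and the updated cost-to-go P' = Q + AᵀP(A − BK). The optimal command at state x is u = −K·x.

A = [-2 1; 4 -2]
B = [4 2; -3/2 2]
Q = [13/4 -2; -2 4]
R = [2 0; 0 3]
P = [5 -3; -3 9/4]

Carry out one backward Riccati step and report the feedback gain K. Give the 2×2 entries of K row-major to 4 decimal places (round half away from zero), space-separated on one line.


-0.9648 0.4824 0.4509 -0.2255

BᵀP = [24.5000 -15.3750; 4.0000 -1.5000]
S = R + BᵀPB = [2 0; 0 3] + [121.0625 18.2500; 18.2500 5.0000] = [123.0625 18.2500; 18.2500 8.0000]
BᵀPA = [-110.5000 55.2500; -14.0000 7.0000]
K = S⁻¹·BᵀPA = [-0.9648 0.4824; 0.4509 -0.2255]
A−BK = [0.9573 -0.4787; 1.6510 -0.8255]
AᵀP(A−BK) = [3.7037 -1.8519; -1.8519 0.9259]
P' = Q + AᵀP(A−BK) = [6.9537 -3.8519; -3.8519 4.9259]
tr(P') = 11.8797


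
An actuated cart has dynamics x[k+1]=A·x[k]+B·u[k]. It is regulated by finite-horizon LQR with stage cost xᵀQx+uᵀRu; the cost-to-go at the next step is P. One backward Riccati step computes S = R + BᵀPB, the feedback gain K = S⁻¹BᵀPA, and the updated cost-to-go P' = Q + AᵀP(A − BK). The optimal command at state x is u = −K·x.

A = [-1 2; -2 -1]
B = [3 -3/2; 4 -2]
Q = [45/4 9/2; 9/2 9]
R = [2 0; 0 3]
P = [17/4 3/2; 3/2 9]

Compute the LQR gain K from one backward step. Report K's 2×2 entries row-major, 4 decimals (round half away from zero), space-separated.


-0.3887 -0.0117 0.1296 0.0039

BᵀP = [18.7500 40.5000; -9.3750 -20.2500]
S = R + BᵀPB = [2 0; 0 3] + [218.2500 -109.1250; -109.1250 54.5625] = [220.2500 -109.1250; -109.1250 57.5625]
BᵀPA = [-99.7500 -3.0000; 49.8750 1.5000]
K = S⁻¹·BᵀPA = [-0.3887 -0.0117; 0.1296 0.0039]
A−BK = [0.3604 2.0409; -0.1861 -0.9454]
AᵀP(A−BK) = [1.0151 3.6396; 3.6396 19.9591]
P' = Q + AᵀP(A−BK) = [12.2651 8.1396; 8.1396 28.9591]
tr(P') = 41.2242


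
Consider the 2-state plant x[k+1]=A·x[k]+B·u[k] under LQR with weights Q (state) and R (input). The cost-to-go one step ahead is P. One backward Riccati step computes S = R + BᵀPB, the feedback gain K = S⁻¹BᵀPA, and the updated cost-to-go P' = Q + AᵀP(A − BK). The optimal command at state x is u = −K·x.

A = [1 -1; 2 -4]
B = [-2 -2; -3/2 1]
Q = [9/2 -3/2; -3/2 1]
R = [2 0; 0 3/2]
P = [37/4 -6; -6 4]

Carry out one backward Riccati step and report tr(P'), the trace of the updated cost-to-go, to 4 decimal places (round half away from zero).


BᵀP = [-9.5000 6.0000; -24.5000 16.0000]
S = R + BᵀPB = [2 0; 0 3/2] + [10.0000 25.0000; 25.0000 65.0000] = [12.0000 25.0000; 25.0000 66.5000]
BᵀPA = [2.5000 -14.5000; 7.5000 -39.5000]
K = S⁻¹·BᵀPA = [-0.1228 0.1344; 0.1590 -0.6445]
A−BK = [1.0723 -2.0202; 1.6568 -3.1539]
AᵀP(A−BK) = [0.3649 -0.7522; -0.7522 1.7406]
P' = Q + AᵀP(A−BK) = [4.8649 -2.2522; -2.2522 2.7406]
tr(P') = 7.6055

7.6055


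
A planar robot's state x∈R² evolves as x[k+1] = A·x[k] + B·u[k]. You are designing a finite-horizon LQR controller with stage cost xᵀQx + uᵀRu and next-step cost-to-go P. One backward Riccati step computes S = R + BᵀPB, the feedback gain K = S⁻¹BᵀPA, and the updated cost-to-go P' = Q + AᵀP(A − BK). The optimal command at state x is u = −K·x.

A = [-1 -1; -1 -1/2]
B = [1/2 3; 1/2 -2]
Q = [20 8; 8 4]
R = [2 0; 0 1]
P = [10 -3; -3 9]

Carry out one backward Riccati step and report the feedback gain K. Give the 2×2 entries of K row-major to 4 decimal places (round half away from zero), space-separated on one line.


BᵀP = [3.5000 3.0000; 36.0000 -27.0000]
S = R + BᵀPB = [2 0; 0 1] + [3.2500 4.5000; 4.5000 162.0000] = [5.2500 4.5000; 4.5000 163.0000]
BᵀPA = [-6.5000 -5.0000; -9.0000 -22.5000]
K = S⁻¹·BᵀPA = [-1.2196 -0.8543; -0.0215 -0.1145]
A−BK = [-0.3256 -0.2295; -0.4333 -0.3018]
AᵀP(A−BK) = [4.8785 3.4171; 3.4171 2.4034]
P' = Q + AᵀP(A−BK) = [24.8785 11.4171; 11.4171 6.4034]
tr(P') = 31.2819

-1.2196 -0.8543 -0.0215 -0.1145


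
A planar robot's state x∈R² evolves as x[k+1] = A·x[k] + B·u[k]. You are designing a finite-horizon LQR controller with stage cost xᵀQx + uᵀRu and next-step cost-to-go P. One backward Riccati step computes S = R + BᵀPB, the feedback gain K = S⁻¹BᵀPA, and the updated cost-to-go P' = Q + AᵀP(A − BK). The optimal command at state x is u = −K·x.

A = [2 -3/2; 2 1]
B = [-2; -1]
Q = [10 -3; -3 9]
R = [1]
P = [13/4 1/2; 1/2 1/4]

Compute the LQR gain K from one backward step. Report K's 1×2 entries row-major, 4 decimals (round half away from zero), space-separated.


BᵀP = [-7.0000 -1.2500]
S = R + BᵀPB = [1] + [15.2500] = [16.2500]
BᵀPA = [-16.5000 9.2500]
K = S⁻¹·BᵀPA = [-1.0154 0.5692]
A−BK = [-0.0308 -0.3615; 0.9846 1.5692]
AᵀP(A−BK) = [1.2462 -0.3577; -0.3577 0.7971]
P' = Q + AᵀP(A−BK) = [11.2462 -3.3577; -3.3577 9.7971]
tr(P') = 21.0433

-1.0154 0.5692


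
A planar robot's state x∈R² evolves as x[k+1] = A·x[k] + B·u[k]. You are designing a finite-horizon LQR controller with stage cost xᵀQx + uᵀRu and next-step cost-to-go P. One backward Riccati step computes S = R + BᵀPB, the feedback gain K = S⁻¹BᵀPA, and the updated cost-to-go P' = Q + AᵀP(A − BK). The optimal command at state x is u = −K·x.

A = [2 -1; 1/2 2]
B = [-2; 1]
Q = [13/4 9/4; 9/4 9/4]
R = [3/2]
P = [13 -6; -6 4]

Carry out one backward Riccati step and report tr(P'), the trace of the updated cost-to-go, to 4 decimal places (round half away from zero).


10.7638

BᵀP = [-32.0000 16.0000]
S = R + BᵀPB = [3/2] + [80.0000] = [81.5000]
BᵀPA = [-56.0000 64.0000]
K = S⁻¹·BᵀPA = [-0.6871 0.7853]
A−BK = [0.6258 0.5706; 1.1871 1.2147]
AᵀP(A−BK) = [2.5215 0.9755; 0.9755 2.7423]
P' = Q + AᵀP(A−BK) = [5.7715 3.2255; 3.2255 4.9923]
tr(P') = 10.7638


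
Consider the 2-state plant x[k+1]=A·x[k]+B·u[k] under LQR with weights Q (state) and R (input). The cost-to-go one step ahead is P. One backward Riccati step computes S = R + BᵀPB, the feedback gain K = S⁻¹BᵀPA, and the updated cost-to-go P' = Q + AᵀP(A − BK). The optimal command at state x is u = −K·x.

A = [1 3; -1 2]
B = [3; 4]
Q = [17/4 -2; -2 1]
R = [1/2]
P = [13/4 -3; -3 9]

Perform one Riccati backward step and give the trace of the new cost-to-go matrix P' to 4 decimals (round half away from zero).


22.3999

BᵀP = [-2.2500 27.0000]
S = R + BᵀPB = [1/2] + [101.2500] = [101.7500]
BᵀPA = [-29.2500 47.2500]
K = S⁻¹·BᵀPA = [-0.2875 0.4644]
A−BK = [1.8624 1.6069; 0.1499 0.1425]
AᵀP(A−BK) = [9.8415 8.3329; 8.3329 7.3084]
P' = Q + AᵀP(A−BK) = [14.0915 6.3329; 6.3329 8.3084]
tr(P') = 22.3999


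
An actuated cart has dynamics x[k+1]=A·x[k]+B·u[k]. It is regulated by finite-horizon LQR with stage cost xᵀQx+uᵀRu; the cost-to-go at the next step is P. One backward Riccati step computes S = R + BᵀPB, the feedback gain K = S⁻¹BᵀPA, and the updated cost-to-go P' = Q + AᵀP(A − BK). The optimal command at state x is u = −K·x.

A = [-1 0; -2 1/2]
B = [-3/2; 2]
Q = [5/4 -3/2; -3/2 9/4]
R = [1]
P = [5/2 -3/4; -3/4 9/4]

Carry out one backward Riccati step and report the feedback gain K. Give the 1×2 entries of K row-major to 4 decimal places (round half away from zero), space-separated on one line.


BᵀP = [-5.2500 5.6250]
S = R + BᵀPB = [1] + [19.1250] = [20.1250]
BᵀPA = [-6.0000 2.8125]
K = S⁻¹·BᵀPA = [-0.2981 0.1398]
A−BK = [-1.4472 0.2096; -1.4037 0.2205]
AᵀP(A−BK) = [6.7112 -1.0365; -1.0365 0.1694]
P' = Q + AᵀP(A−BK) = [7.9612 -2.5365; -2.5365 2.4194]
tr(P') = 10.3806

-0.2981 0.1398


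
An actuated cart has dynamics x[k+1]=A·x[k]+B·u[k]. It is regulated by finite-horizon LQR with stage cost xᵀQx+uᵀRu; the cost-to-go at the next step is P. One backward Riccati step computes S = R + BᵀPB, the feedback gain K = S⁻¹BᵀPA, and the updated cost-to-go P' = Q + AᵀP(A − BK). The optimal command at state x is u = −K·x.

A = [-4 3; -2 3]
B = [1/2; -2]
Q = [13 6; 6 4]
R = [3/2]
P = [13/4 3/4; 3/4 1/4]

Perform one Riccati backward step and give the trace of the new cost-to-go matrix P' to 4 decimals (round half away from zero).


BᵀP = [0.1250 -0.1250]
S = R + BᵀPB = [3/2] + [0.3125] = [1.8125]
BᵀPA = [-0.2500 0.0000]
K = S⁻¹·BᵀPA = [-0.1379 0.0000]
A−BK = [-3.9310 3.0000; -2.2759 3.0000]
AᵀP(A−BK) = [64.9655 -54.0000; -54.0000 45.0000]
P' = Q + AᵀP(A−BK) = [77.9655 -48.0000; -48.0000 49.0000]
tr(P') = 126.9655

126.9655


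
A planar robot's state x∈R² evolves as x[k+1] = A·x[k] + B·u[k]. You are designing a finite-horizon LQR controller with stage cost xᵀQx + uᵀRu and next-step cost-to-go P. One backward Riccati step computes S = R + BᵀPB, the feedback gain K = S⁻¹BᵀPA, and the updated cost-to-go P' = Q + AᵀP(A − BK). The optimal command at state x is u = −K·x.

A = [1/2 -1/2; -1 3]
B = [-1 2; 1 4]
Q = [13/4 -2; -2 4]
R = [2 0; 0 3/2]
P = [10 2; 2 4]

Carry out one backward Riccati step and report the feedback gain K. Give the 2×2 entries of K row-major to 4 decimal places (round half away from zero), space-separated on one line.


-0.5504 1.0990 -0.0757 0.3985

BᵀP = [-8.0000 2.0000; 28.0000 20.0000]
S = R + BᵀPB = [2 0; 0 3/2] + [10.0000 -8.0000; -8.0000 136.0000] = [12.0000 -8.0000; -8.0000 137.5000]
BᵀPA = [-6.0000 10.0000; -6.0000 46.0000]
K = S⁻¹·BᵀPA = [-0.5504 1.0990; -0.0757 0.3985]
A−BK = [0.1009 -0.1980; -0.1469 0.3071]
AᵀP(A−BK) = [0.7434 -1.5151; -1.5151 3.1797]
P' = Q + AᵀP(A−BK) = [3.9934 -3.5151; -3.5151 7.1797]
tr(P') = 11.1731


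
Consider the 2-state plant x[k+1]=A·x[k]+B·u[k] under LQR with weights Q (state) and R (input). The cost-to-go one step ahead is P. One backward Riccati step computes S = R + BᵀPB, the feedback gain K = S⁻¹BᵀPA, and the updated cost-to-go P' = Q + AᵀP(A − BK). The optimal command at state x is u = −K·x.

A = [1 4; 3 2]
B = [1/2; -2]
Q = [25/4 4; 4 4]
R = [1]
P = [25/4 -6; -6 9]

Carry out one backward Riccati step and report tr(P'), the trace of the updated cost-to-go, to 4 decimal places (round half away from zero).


49.4008

BᵀP = [15.1250 -21.0000]
S = R + BᵀPB = [1] + [49.5625] = [50.5625]
BᵀPA = [-47.8750 18.5000]
K = S⁻¹·BᵀPA = [-0.9468 0.3659]
A−BK = [1.4734 3.8171; 1.1063 2.7318]
AᵀP(A−BK) = [5.9197 12.5167; 12.5167 33.2311]
P' = Q + AᵀP(A−BK) = [12.1697 16.5167; 16.5167 37.2311]
tr(P') = 49.4008


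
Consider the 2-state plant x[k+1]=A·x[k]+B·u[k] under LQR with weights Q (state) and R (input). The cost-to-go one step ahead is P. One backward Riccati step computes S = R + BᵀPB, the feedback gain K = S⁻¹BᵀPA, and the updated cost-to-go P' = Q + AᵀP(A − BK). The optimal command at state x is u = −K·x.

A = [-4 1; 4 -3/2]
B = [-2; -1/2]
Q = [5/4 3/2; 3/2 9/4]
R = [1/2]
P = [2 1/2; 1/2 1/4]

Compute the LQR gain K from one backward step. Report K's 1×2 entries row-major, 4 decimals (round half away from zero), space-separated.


1.3072 -0.2680

BᵀP = [-4.2500 -1.1250]
S = R + BᵀPB = [1/2] + [9.0625] = [9.5625]
BᵀPA = [12.5000 -2.5625]
K = S⁻¹·BᵀPA = [1.3072 -0.2680]
A−BK = [-1.3856 0.4641; 4.6536 -1.6340]
AᵀP(A−BK) = [3.6601 -1.1503; -1.1503 0.3758]
P' = Q + AᵀP(A−BK) = [4.9101 0.3497; 0.3497 2.6258]
tr(P') = 7.5359


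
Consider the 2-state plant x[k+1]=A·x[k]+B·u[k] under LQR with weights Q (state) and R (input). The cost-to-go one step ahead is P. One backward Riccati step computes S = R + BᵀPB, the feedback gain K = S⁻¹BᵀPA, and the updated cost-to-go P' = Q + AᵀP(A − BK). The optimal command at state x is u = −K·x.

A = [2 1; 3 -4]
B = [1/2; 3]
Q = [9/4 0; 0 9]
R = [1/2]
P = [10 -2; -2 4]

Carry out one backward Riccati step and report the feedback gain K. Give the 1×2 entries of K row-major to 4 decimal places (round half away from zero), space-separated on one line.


0.9394 -1.3636

BᵀP = [-1.0000 11.0000]
S = R + BᵀPB = [1/2] + [32.5000] = [33.0000]
BᵀPA = [31.0000 -45.0000]
K = S⁻¹·BᵀPA = [0.9394 -1.3636]
A−BK = [1.5303 1.6818; 0.1818 0.0909]
AᵀP(A−BK) = [22.8788 24.2727; 24.2727 28.6364]
P' = Q + AᵀP(A−BK) = [25.1288 24.2727; 24.2727 37.6364]
tr(P') = 62.7652


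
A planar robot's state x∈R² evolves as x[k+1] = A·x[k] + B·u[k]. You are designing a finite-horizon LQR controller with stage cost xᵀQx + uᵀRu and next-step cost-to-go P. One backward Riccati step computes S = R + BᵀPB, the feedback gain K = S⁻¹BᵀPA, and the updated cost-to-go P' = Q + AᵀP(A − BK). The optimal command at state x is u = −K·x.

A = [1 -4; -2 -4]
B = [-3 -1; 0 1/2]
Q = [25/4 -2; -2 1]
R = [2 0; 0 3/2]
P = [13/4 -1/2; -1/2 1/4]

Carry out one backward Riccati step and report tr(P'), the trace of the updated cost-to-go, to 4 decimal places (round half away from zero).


BᵀP = [-9.7500 1.5000; -3.5000 0.6250]
S = R + BᵀPB = [2 0; 0 3/2] + [29.2500 10.5000; 10.5000 3.8125] = [31.2500 10.5000; 10.5000 5.3125]
BᵀPA = [-12.7500 33.0000; -4.7500 11.5000]
K = S⁻¹·BᵀPA = [-0.3203 0.9784; -0.2611 0.2309]
A−BK = [-0.2219 -0.8338; -1.8694 -4.1154]
AᵀP(A−BK) = [0.9263 0.5716; 0.5716 5.0569]
P' = Q + AᵀP(A−BK) = [7.1763 -1.4284; -1.4284 6.0569]
tr(P') = 13.2332

13.2332


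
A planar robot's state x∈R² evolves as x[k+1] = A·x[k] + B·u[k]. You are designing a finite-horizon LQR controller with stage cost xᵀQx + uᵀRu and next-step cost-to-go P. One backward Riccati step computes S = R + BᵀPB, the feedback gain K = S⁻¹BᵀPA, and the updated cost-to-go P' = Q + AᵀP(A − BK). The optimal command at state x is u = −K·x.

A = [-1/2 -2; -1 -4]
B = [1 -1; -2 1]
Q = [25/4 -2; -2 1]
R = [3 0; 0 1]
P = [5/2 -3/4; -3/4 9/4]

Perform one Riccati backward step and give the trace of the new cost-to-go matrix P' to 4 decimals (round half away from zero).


32.2678

BᵀP = [4.0000 -5.2500; -3.2500 3.0000]
S = R + BᵀPB = [3 0; 0 1] + [14.5000 -9.2500; -9.2500 6.2500] = [17.5000 -9.2500; -9.2500 7.2500]
BᵀPA = [3.2500 13.0000; -1.3750 -5.5000]
K = S⁻¹·BᵀPA = [0.2625 1.0499; 0.1452 0.5809]
A−BK = [-0.6172 -2.4690; -0.6203 -2.4811]
AᵀP(A−BK) = [1.4716 5.8865; 5.8865 23.5461]
P' = Q + AᵀP(A−BK) = [7.7216 3.8865; 3.8865 24.5461]
tr(P') = 32.2678


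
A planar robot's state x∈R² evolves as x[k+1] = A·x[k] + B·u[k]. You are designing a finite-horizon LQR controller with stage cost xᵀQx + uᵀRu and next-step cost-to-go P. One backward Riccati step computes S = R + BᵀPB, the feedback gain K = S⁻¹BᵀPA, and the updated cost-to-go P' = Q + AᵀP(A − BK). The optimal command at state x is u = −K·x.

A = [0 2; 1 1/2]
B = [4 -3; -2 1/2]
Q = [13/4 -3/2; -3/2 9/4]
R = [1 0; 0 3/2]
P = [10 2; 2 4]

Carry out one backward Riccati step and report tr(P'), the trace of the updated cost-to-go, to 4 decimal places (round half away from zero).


9.4050

BᵀP = [36.0000 0.0000; -29.0000 -4.0000]
S = R + BᵀPB = [1 0; 0 3/2] + [144.0000 -108.0000; -108.0000 85.0000] = [145.0000 -108.0000; -108.0000 86.5000]
BᵀPA = [0.0000 72.0000; -4.0000 -60.0000]
K = S⁻¹·BᵀPA = [-0.4917 -0.2869; -0.6602 -1.0518]
A−BK = [-0.0137 -0.0080; 0.3466 0.4522]
AᵀP(A−BK) = [1.3591 1.7928; 1.7928 2.5458]
P' = Q + AᵀP(A−BK) = [4.6091 0.2928; 0.2928 4.7958]
tr(P') = 9.4050


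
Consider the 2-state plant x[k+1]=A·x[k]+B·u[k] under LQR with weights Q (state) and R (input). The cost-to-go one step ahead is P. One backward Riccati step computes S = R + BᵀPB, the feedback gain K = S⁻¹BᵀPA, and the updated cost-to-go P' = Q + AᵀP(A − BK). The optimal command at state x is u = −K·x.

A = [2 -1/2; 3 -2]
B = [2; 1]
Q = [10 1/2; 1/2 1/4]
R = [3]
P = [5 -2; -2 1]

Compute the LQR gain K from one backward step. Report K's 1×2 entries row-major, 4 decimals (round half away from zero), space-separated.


BᵀP = [8.0000 -3.0000]
S = R + BᵀPB = [3] + [13.0000] = [16.0000]
BᵀPA = [7.0000 2.0000]
K = S⁻¹·BᵀPA = [0.4375 0.1250]
A−BK = [1.1250 -0.7500; 2.5625 -2.1250]
AᵀP(A−BK) = [1.9375 -0.8750; -0.8750 1.0000]
P' = Q + AᵀP(A−BK) = [11.9375 -0.3750; -0.3750 1.2500]
tr(P') = 13.1875

0.4375 0.1250


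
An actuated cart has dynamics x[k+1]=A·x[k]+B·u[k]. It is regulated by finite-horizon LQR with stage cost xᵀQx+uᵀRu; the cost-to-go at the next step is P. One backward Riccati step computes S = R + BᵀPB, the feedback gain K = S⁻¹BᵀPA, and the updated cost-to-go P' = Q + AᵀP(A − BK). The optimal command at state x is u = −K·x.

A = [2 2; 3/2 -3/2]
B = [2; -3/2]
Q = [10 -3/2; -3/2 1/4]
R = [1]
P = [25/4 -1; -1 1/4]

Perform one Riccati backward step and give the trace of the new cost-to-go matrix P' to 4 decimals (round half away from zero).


12.4419

BᵀP = [14.0000 -2.3750]
S = R + BᵀPB = [1] + [31.5625] = [32.5625]
BᵀPA = [24.4375 31.5625]
K = S⁻¹·BᵀPA = [0.7505 0.9693]
A−BK = [0.4990 0.0614; 2.6257 -0.0461]
AᵀP(A−BK) = [1.2226 0.7505; 0.7505 0.9693]
P' = Q + AᵀP(A−BK) = [11.2226 -0.7495; -0.7495 1.2193]
tr(P') = 12.4419


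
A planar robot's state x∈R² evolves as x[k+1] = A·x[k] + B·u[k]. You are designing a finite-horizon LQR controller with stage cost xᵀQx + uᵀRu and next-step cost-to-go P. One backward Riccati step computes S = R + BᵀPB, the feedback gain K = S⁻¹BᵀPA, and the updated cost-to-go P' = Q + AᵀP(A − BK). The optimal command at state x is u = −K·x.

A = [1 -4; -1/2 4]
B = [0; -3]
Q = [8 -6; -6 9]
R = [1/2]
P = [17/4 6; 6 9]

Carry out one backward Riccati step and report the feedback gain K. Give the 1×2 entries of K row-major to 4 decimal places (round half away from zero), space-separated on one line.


BᵀP = [-18.0000 -27.0000]
S = R + BᵀPB = [1/2] + [81.0000] = [81.5000]
BᵀPA = [-4.5000 -36.0000]
K = S⁻¹·BᵀPA = [-0.0552 -0.4417]
A−BK = [1.0000 -4.0000; -0.6656 2.6748]
AᵀP(A−BK) = [0.2515 -0.9877; -0.9877 4.0982]
P' = Q + AᵀP(A−BK) = [8.2515 -6.9877; -6.9877 13.0982]
tr(P') = 21.3497

-0.0552 -0.4417


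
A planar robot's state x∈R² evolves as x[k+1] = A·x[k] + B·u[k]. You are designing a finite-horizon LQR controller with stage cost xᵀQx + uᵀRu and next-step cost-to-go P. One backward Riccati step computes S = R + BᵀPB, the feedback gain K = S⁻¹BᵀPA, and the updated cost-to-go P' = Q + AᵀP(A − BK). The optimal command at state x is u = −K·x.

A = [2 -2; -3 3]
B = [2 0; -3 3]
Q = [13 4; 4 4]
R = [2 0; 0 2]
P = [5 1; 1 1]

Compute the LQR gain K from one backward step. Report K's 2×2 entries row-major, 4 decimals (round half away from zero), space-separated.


0.8900 -0.8900 -0.0300 0.0300

BᵀP = [7.0000 -1.0000; 3.0000 3.0000]
S = R + BᵀPB = [2 0; 0 2] + [17.0000 -3.0000; -3.0000 9.0000] = [19.0000 -3.0000; -3.0000 11.0000]
BᵀPA = [17.0000 -17.0000; -3.0000 3.0000]
K = S⁻¹·BᵀPA = [0.8900 -0.8900; -0.0300 0.0300]
A−BK = [0.2200 -0.2200; -0.2400 0.2400]
AᵀP(A−BK) = [1.7800 -1.7800; -1.7800 1.7800]
P' = Q + AᵀP(A−BK) = [14.7800 2.2200; 2.2200 5.7800]
tr(P') = 20.5600
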